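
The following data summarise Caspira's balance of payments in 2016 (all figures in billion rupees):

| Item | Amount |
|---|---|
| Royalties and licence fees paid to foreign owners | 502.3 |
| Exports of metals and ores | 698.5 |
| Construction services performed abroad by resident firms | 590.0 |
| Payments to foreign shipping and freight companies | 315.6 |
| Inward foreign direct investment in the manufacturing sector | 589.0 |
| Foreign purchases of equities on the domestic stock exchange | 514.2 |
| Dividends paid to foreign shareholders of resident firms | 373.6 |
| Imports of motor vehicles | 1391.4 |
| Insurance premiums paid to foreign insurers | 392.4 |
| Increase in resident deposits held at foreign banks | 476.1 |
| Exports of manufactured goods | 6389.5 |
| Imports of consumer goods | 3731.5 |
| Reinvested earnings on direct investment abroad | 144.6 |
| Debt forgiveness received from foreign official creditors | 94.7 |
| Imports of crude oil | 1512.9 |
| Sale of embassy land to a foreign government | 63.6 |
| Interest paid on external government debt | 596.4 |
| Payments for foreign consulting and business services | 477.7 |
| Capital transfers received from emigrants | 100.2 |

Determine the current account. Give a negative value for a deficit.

Goods: -1512.9 + 6389.5 + 698.5 - 1391.4 - 3731.5 = 452.2
Services: -392.4 + 590.0 - 477.7 - 315.6 - 502.3 = -1098.0
Primary income: -596.4 + 144.6 - 373.6 = -825.4
Current account = 452.2 + (-1098.0) + (-825.4) = -1471.2
(Excluded from the current account — financial account: inward foreign direct investment in the manufacturing sector 589.0, foreign purchases of equities on the domestic stock exchange 514.2, increase in resident deposits held at foreign banks 476.1; capital account: debt forgiveness received from foreign official creditors 94.7, sale of embassy land to a foreign government 63.6, capital transfers received from emigrants 100.2.)

-1471.2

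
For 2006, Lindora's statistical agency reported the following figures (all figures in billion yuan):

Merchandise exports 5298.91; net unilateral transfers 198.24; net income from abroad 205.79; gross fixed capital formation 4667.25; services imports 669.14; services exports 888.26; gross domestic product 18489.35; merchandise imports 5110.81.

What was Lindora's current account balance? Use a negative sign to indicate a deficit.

Goods balance = 5298.91 - 5110.81 = 188.10
Services balance = 888.26 - 669.14 = 219.12
Trade balance (goods + services) = 188.10 + 219.12 = 407.22
Net primary income = 205.79
Net secondary income = 198.24
Current account = 407.22 + 205.79 + 198.24 = 811.25

811.25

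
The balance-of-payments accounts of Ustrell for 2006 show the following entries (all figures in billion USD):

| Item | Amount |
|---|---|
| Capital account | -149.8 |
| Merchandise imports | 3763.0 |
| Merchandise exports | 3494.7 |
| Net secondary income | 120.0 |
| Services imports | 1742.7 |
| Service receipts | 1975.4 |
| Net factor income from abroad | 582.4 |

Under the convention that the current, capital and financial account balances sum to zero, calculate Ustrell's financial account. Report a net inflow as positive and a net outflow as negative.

-517.0

Goods balance = 3494.7 - 3763.0 = -268.3
Services balance = 1975.4 - 1742.7 = 232.7
Trade balance (goods + services) = -268.3 + 232.7 = -35.6
Net primary income = 582.4
Net secondary income = 120.0
Current account = -35.6 + 582.4 + 120.0 = 666.8
Financial account = -(666.8 + (-149.8)) = -517.0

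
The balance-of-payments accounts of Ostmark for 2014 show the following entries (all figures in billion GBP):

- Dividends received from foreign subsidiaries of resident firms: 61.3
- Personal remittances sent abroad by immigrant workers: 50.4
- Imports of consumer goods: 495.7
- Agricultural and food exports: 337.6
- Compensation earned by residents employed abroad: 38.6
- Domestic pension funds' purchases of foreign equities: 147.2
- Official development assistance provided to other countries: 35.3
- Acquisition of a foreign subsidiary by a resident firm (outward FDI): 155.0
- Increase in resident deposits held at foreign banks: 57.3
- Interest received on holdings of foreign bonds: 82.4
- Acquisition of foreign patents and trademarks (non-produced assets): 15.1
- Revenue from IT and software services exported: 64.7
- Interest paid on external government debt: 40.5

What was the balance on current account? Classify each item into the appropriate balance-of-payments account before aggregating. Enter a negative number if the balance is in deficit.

Goods: -495.7 + 337.6 = -158.1
Services: 64.7
Primary income: 82.4 - 40.5 + 38.6 + 61.3 = 141.8
Secondary income: -50.4 - 35.3 = -85.7
Current account = (-158.1) + 64.7 + 141.8 + (-85.7) = -37.3
(Excluded from the current account — financial account: domestic pension funds' purchases of foreign equities 147.2, acquisition of a foreign subsidiary by a resident firm (outward FDI) 155.0, increase in resident deposits held at foreign banks 57.3; capital account: acquisition of foreign patents and trademarks (non-produced assets) 15.1.)

-37.3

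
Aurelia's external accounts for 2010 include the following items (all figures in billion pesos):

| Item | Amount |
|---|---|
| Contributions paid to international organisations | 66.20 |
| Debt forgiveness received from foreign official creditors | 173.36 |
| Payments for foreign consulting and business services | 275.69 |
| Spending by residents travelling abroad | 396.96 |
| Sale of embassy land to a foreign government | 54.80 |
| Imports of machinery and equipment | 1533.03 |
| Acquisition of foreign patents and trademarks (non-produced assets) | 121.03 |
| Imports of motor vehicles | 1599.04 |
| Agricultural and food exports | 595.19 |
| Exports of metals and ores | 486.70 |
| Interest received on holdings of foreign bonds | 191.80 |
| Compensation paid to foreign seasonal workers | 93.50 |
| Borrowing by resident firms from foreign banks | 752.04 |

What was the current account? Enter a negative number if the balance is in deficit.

-2690.73

Goods: -1599.04 - 1533.03 + 486.70 + 595.19 = -2050.18
Services: -275.69 - 396.96 = -672.65
Primary income: 191.80 - 93.50 = 98.30
Secondary income: -66.20
Current account = (-2050.18) + (-672.65) + 98.30 + (-66.20) = -2690.73
(Excluded from the current account — capital account: debt forgiveness received from foreign official creditors 173.36, sale of embassy land to a foreign government 54.80, acquisition of foreign patents and trademarks (non-produced assets) 121.03; financial account: borrowing by resident firms from foreign banks 752.04.)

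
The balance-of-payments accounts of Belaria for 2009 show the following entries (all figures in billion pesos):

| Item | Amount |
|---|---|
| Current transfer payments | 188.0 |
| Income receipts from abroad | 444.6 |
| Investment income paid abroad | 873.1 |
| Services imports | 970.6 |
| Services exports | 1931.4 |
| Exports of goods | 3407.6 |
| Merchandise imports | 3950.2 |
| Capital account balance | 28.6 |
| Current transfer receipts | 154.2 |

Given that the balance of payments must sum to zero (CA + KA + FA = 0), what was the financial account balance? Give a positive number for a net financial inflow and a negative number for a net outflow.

15.5

Goods balance = 3407.6 - 3950.2 = -542.6
Services balance = 1931.4 - 970.6 = 960.8
Trade balance (goods + services) = -542.6 + 960.8 = 418.2
Net primary income = 444.6 - 873.1 = -428.5
Net secondary income = 154.2 - 188.0 = -33.8
Current account = 418.2 + (-428.5) + (-33.8) = -44.1
Financial account = -(-44.1 + 28.6) = 15.5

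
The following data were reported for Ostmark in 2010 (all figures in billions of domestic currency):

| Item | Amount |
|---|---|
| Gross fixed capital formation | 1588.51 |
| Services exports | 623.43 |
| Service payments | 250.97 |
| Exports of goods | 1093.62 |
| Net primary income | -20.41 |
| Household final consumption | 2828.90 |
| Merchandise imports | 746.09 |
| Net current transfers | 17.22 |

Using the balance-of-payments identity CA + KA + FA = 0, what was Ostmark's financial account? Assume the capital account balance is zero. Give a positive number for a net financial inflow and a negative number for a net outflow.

Goods balance = 1093.62 - 746.09 = 347.53
Services balance = 623.43 - 250.97 = 372.46
Trade balance (goods + services) = 347.53 + 372.46 = 719.99
Net primary income = -20.41
Net secondary income = 17.22
Current account = 719.99 + (-20.41) + 17.22 = 716.80
Financial account = -(716.80) = -716.80

-716.80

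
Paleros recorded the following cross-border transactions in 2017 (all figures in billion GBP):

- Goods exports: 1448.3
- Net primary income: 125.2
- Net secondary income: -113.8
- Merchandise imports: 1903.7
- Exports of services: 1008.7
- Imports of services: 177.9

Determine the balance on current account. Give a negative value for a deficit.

386.8

Goods balance = 1448.3 - 1903.7 = -455.4
Services balance = 1008.7 - 177.9 = 830.8
Trade balance (goods + services) = -455.4 + 830.8 = 375.4
Net primary income = 125.2
Net secondary income = -113.8
Current account = 375.4 + 125.2 + (-113.8) = 386.8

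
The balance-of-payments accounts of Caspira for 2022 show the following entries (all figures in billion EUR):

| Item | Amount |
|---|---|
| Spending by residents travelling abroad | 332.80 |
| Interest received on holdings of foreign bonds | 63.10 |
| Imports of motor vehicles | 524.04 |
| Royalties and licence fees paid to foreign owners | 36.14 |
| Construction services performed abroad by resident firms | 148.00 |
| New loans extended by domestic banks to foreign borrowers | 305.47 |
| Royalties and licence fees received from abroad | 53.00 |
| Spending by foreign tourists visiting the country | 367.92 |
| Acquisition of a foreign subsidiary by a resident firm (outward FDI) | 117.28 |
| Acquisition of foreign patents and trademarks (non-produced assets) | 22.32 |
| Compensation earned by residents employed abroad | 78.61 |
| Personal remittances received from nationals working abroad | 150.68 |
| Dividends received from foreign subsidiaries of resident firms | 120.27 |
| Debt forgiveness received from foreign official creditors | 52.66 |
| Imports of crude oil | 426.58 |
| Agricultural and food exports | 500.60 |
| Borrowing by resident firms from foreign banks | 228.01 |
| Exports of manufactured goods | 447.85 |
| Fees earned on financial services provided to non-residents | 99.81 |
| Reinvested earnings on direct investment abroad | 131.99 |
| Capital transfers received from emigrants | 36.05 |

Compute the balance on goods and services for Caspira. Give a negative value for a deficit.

297.62

Goods: 500.60 + 447.85 - 426.58 - 524.04 = -2.17
Services: -332.80 + 148.00 + 367.92 + 53.00 - 36.14 + 99.81 = 299.79
Trade balance = -2.17 + 299.79 = 297.62
(Excluded from the trade balance — primary income: interest received on holdings of foreign bonds 63.10, compensation earned by residents employed abroad 78.61, dividends received from foreign subsidiaries of resident firms 120.27, reinvested earnings on direct investment abroad 131.99; financial account: new loans extended by domestic banks to foreign borrowers 305.47, acquisition of a foreign subsidiary by a resident firm (outward FDI) 117.28, borrowing by resident firms from foreign banks 228.01; capital account: acquisition of foreign patents and trademarks (non-produced assets) 22.32, debt forgiveness received from foreign official creditors 52.66, capital transfers received from emigrants 36.05; secondary income: personal remittances received from nationals working abroad 150.68.)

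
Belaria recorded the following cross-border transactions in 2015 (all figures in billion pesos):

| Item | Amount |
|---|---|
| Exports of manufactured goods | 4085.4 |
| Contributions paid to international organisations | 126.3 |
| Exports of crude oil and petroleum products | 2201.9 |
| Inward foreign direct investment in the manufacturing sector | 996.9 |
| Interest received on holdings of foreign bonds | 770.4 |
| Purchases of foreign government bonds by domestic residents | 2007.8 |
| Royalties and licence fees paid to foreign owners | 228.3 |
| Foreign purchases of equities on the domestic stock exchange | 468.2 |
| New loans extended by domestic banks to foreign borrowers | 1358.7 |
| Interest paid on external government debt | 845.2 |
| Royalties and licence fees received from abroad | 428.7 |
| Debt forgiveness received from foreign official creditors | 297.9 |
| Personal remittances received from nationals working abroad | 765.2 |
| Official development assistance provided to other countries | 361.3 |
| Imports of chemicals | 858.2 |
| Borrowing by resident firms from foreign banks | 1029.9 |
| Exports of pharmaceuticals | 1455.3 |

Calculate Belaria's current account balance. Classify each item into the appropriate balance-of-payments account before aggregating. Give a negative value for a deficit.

7287.6

Goods: -858.2 + 1455.3 + 2201.9 + 4085.4 = 6884.4
Services: -228.3 + 428.7 = 200.4
Primary income: -845.2 + 770.4 = -74.8
Secondary income: -126.3 - 361.3 + 765.2 = 277.6
Current account = 6884.4 + 200.4 + (-74.8) + 277.6 = 7287.6
(Excluded from the current account — financial account: inward foreign direct investment in the manufacturing sector 996.9, purchases of foreign government bonds by domestic residents 2007.8, foreign purchases of equities on the domestic stock exchange 468.2, new loans extended by domestic banks to foreign borrowers 1358.7, borrowing by resident firms from foreign banks 1029.9; capital account: debt forgiveness received from foreign official creditors 297.9.)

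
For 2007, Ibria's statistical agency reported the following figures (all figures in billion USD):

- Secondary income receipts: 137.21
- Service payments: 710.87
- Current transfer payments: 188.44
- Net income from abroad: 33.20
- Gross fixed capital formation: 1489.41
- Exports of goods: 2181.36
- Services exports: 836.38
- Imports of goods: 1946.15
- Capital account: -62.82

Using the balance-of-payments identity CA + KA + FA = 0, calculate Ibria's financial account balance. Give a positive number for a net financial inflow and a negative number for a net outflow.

Goods balance = 2181.36 - 1946.15 = 235.21
Services balance = 836.38 - 710.87 = 125.51
Trade balance (goods + services) = 235.21 + 125.51 = 360.72
Net primary income = 33.20
Net secondary income = 137.21 - 188.44 = -51.23
Current account = 360.72 + 33.20 + (-51.23) = 342.69
Financial account = -(342.69 + (-62.82)) = -279.87

-279.87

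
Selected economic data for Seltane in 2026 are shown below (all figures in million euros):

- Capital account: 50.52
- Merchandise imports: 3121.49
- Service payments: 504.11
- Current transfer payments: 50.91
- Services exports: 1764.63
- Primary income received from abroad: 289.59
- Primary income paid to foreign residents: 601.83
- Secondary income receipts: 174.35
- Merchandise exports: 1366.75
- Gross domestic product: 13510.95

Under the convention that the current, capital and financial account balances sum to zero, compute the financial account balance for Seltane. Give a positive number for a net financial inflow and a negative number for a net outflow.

Goods balance = 1366.75 - 3121.49 = -1754.74
Services balance = 1764.63 - 504.11 = 1260.52
Trade balance (goods + services) = -1754.74 + 1260.52 = -494.22
Net primary income = 289.59 - 601.83 = -312.24
Net secondary income = 174.35 - 50.91 = 123.44
Current account = -494.22 + (-312.24) + 123.44 = -683.02
Financial account = -(-683.02 + 50.52) = 632.50

632.50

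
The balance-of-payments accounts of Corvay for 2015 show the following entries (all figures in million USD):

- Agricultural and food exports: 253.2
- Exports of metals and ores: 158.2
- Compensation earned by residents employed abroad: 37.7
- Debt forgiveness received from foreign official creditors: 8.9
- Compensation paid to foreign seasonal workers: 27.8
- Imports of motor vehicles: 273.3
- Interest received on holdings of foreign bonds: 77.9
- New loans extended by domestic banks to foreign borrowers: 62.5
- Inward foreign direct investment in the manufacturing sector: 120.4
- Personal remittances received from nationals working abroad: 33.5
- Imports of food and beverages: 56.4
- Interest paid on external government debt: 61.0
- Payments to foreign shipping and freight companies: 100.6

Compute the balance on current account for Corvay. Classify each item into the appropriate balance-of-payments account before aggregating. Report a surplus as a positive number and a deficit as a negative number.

41.4

Goods: -56.4 + 253.2 - 273.3 + 158.2 = 81.7
Services: -100.6
Primary income: -27.8 + 77.9 + 37.7 - 61.0 = 26.8
Secondary income: 33.5
Current account = 81.7 + (-100.6) + 26.8 + 33.5 = 41.4
(Excluded from the current account — capital account: debt forgiveness received from foreign official creditors 8.9; financial account: new loans extended by domestic banks to foreign borrowers 62.5, inward foreign direct investment in the manufacturing sector 120.4.)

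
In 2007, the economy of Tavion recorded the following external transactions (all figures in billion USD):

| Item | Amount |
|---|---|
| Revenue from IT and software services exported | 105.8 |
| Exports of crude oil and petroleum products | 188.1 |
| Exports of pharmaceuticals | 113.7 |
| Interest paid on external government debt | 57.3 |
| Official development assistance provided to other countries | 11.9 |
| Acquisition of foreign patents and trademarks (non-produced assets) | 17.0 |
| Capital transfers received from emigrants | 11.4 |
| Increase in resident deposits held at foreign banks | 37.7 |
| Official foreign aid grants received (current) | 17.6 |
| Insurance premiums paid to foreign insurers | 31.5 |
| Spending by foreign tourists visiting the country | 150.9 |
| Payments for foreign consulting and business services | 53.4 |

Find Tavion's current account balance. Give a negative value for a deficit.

Goods: 188.1 + 113.7 = 301.8
Services: -31.5 + 105.8 + 150.9 - 53.4 = 171.8
Primary income: -57.3
Secondary income: 17.6 - 11.9 = 5.7
Current account = 301.8 + 171.8 + (-57.3) + 5.7 = 422.0
(Excluded from the current account — capital account: acquisition of foreign patents and trademarks (non-produced assets) 17.0, capital transfers received from emigrants 11.4; financial account: increase in resident deposits held at foreign banks 37.7.)

422.0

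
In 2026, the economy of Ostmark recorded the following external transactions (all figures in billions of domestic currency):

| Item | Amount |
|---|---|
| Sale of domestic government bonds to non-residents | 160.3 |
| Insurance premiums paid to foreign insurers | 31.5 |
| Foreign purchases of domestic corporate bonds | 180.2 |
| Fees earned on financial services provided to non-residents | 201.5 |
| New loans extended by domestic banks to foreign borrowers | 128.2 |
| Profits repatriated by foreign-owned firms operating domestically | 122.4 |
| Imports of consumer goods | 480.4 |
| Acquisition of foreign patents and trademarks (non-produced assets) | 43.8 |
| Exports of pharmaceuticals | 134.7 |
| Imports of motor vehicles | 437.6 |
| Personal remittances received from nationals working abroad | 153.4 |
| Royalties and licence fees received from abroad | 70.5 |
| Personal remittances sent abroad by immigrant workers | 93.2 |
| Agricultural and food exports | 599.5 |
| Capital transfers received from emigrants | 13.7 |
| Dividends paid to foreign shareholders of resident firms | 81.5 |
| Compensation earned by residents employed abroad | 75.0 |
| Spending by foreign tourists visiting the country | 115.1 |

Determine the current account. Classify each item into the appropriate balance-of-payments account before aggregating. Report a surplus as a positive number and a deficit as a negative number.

103.1

Goods: -480.4 - 437.6 + 134.7 + 599.5 = -183.8
Services: 70.5 - 31.5 + 115.1 + 201.5 = 355.6
Primary income: -122.4 + 75.0 - 81.5 = -128.9
Secondary income: -93.2 + 153.4 = 60.2
Current account = (-183.8) + 355.6 + (-128.9) + 60.2 = 103.1
(Excluded from the current account — financial account: sale of domestic government bonds to non-residents 160.3, foreign purchases of domestic corporate bonds 180.2, new loans extended by domestic banks to foreign borrowers 128.2; capital account: acquisition of foreign patents and trademarks (non-produced assets) 43.8, capital transfers received from emigrants 13.7.)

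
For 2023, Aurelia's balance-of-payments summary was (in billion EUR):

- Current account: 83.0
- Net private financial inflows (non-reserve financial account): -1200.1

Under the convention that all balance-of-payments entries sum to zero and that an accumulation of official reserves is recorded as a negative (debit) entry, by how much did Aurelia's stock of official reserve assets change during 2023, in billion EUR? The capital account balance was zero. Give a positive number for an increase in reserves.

Official reserve transactions balance = -(83.0 + (-1200.1)) = 1117.1
An accumulation of reserves is recorded as a debit (negative entry), so the change in the stock of reserves is the negative of that balance.
Change in official reserves = -(1117.1) = -1117.1

-1117.1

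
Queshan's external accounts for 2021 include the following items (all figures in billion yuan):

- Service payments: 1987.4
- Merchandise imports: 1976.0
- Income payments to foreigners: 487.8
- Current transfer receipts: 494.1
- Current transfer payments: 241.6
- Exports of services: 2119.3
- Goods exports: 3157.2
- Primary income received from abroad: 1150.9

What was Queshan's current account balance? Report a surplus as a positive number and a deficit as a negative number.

Goods balance = 3157.2 - 1976.0 = 1181.2
Services balance = 2119.3 - 1987.4 = 131.9
Trade balance (goods + services) = 1181.2 + 131.9 = 1313.1
Net primary income = 1150.9 - 487.8 = 663.1
Net secondary income = 494.1 - 241.6 = 252.5
Current account = 1313.1 + 663.1 + 252.5 = 2228.7

2228.7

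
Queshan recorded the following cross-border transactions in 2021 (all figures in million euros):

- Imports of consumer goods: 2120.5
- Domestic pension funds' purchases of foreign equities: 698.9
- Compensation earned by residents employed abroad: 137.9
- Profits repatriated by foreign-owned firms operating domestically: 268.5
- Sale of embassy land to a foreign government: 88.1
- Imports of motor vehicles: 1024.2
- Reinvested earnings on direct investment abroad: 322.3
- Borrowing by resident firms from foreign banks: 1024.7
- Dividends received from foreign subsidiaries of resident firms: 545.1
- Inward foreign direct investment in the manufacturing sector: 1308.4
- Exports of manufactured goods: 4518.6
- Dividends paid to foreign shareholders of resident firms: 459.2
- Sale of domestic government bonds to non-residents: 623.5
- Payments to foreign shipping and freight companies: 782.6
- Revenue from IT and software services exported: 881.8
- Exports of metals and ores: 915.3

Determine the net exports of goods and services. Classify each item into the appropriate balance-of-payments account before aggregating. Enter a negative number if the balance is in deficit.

2388.4

Goods: 4518.6 - 1024.2 + 915.3 - 2120.5 = 2289.2
Services: -782.6 + 881.8 = 99.2
Trade balance = 2289.2 + 99.2 = 2388.4
(Excluded from the trade balance — financial account: domestic pension funds' purchases of foreign equities 698.9, borrowing by resident firms from foreign banks 1024.7, inward foreign direct investment in the manufacturing sector 1308.4, sale of domestic government bonds to non-residents 623.5; primary income: compensation earned by residents employed abroad 137.9, profits repatriated by foreign-owned firms operating domestically 268.5, reinvested earnings on direct investment abroad 322.3, dividends received from foreign subsidiaries of resident firms 545.1, dividends paid to foreign shareholders of resident firms 459.2; capital account: sale of embassy land to a foreign government 88.1.)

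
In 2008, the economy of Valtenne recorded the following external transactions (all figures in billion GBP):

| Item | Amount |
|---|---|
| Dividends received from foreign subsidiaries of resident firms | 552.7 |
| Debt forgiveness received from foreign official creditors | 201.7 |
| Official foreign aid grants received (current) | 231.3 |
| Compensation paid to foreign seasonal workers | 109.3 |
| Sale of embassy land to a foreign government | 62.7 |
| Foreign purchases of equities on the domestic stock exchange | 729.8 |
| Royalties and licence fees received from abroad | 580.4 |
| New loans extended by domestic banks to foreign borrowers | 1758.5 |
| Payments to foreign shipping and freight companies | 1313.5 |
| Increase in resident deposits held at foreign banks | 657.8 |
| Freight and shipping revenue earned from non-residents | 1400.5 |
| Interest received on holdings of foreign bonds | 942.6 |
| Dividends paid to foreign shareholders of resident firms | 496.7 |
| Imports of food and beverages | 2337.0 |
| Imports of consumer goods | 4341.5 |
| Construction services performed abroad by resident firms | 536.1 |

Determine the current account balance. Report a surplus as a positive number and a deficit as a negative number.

Goods: -2337.0 - 4341.5 = -6678.5
Services: 580.4 + 1400.5 - 1313.5 + 536.1 = 1203.5
Primary income: 552.7 + 942.6 - 109.3 - 496.7 = 889.3
Secondary income: 231.3
Current account = (-6678.5) + 1203.5 + 889.3 + 231.3 = -4354.4
(Excluded from the current account — capital account: debt forgiveness received from foreign official creditors 201.7, sale of embassy land to a foreign government 62.7; financial account: foreign purchases of equities on the domestic stock exchange 729.8, new loans extended by domestic banks to foreign borrowers 1758.5, increase in resident deposits held at foreign banks 657.8.)

-4354.4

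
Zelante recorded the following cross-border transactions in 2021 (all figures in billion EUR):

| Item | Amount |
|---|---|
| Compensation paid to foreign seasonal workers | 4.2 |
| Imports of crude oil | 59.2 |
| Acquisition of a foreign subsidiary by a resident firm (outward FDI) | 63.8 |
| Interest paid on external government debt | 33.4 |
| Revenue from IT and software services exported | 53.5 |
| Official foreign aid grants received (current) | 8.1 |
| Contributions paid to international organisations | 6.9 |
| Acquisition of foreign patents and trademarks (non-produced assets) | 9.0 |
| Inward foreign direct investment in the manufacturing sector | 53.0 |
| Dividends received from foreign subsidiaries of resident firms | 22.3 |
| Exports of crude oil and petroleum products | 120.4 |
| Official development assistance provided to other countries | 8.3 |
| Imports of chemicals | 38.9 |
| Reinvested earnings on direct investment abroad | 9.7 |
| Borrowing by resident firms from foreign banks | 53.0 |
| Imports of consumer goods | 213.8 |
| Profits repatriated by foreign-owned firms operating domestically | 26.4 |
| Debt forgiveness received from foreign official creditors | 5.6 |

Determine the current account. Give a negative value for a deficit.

-177.1

Goods: 120.4 - 38.9 - 59.2 - 213.8 = -191.5
Services: 53.5
Primary income: 9.7 - 33.4 + 22.3 - 26.4 - 4.2 = -32.0
Secondary income: -6.9 - 8.3 + 8.1 = -7.1
Current account = (-191.5) + 53.5 + (-32.0) + (-7.1) = -177.1
(Excluded from the current account — financial account: acquisition of a foreign subsidiary by a resident firm (outward FDI) 63.8, inward foreign direct investment in the manufacturing sector 53.0, borrowing by resident firms from foreign banks 53.0; capital account: acquisition of foreign patents and trademarks (non-produced assets) 9.0, debt forgiveness received from foreign official creditors 5.6.)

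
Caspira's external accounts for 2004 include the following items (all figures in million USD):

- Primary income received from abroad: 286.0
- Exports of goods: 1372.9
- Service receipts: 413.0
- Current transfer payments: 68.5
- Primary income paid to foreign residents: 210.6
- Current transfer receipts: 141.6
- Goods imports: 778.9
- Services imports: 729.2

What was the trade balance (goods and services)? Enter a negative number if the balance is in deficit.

Goods balance = 1372.9 - 778.9 = 594.0
Services balance = 413.0 - 729.2 = -316.2
Trade balance (goods + services) = 594.0 + (-316.2) = 277.8

277.8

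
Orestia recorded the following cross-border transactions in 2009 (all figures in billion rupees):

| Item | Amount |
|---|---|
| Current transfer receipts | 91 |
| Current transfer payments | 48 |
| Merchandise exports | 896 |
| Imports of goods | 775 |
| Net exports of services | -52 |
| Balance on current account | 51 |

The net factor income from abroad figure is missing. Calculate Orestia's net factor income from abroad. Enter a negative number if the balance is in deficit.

Current account = goods balance + services balance + net primary income + net secondary income
Sum of the known components = 112
Net factor income from abroad = CA - (known components) = 51 - 112 = -61

-61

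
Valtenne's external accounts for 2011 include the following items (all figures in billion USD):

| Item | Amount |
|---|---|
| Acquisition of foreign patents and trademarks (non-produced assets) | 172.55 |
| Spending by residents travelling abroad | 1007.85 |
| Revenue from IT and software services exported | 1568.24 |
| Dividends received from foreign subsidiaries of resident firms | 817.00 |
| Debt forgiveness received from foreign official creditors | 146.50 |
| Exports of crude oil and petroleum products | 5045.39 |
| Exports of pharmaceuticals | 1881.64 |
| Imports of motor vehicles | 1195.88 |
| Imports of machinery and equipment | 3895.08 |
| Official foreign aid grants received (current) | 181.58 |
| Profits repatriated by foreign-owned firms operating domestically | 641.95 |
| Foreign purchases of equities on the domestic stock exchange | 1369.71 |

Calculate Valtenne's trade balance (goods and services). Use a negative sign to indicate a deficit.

Goods: -3895.08 + 5045.39 - 1195.88 + 1881.64 = 1836.07
Services: 1568.24 - 1007.85 = 560.39
Trade balance = 1836.07 + 560.39 = 2396.46
(Excluded from the trade balance — capital account: acquisition of foreign patents and trademarks (non-produced assets) 172.55, debt forgiveness received from foreign official creditors 146.50; primary income: dividends received from foreign subsidiaries of resident firms 817.00, profits repatriated by foreign-owned firms operating domestically 641.95; secondary income: official foreign aid grants received (current) 181.58; financial account: foreign purchases of equities on the domestic stock exchange 1369.71.)

2396.46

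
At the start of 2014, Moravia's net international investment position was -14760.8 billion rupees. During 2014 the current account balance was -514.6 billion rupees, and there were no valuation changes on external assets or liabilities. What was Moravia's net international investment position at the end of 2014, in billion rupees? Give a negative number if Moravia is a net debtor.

With no valuation effects, change in NIIP = current account = -514.6
End-of-year NIIP = -14760.8 + (-514.6) = -15275.4

-15275.4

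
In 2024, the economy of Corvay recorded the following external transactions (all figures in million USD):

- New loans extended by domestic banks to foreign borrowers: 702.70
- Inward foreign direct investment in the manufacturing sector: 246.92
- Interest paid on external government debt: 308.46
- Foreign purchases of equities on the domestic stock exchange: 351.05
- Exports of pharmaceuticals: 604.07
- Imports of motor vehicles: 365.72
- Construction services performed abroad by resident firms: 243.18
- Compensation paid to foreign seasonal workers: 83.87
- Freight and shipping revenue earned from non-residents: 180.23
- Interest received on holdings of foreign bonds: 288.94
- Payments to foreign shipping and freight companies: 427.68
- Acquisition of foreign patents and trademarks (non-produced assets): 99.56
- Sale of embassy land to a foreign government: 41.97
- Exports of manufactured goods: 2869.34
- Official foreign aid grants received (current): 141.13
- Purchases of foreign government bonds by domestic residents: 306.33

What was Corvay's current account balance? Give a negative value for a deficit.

3141.16

Goods: 2869.34 + 604.07 - 365.72 = 3107.69
Services: 180.23 - 427.68 + 243.18 = -4.27
Primary income: -308.46 - 83.87 + 288.94 = -103.39
Secondary income: 141.13
Current account = 3107.69 + (-4.27) + (-103.39) + 141.13 = 3141.16
(Excluded from the current account — financial account: new loans extended by domestic banks to foreign borrowers 702.70, inward foreign direct investment in the manufacturing sector 246.92, foreign purchases of equities on the domestic stock exchange 351.05, purchases of foreign government bonds by domestic residents 306.33; capital account: acquisition of foreign patents and trademarks (non-produced assets) 99.56, sale of embassy land to a foreign government 41.97.)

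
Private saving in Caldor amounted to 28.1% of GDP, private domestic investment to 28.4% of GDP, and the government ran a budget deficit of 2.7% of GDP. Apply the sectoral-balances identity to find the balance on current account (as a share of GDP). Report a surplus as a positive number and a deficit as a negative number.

By the sectoral-balances identity, CA = (S_private - I) + (T - G).
Private balance = 28.1 - 28.4 = -0.3
Government balance (T - G) = -2.7
CA = -0.3 + (-2.7) = -3.0

-3.0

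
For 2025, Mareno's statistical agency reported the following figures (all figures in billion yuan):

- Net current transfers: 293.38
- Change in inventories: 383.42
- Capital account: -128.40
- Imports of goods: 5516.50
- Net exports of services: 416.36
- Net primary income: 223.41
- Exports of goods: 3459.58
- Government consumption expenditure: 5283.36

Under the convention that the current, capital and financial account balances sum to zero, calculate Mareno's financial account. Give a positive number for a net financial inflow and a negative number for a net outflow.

Goods balance = 3459.58 - 5516.50 = -2056.92
Services balance = 416.36
Trade balance (goods + services) = -2056.92 + 416.36 = -1640.56
Net primary income = 223.41
Net secondary income = 293.38
Current account = -1640.56 + 223.41 + 293.38 = -1123.77
Financial account = -(-1123.77 + (-128.40)) = 1252.17

1252.17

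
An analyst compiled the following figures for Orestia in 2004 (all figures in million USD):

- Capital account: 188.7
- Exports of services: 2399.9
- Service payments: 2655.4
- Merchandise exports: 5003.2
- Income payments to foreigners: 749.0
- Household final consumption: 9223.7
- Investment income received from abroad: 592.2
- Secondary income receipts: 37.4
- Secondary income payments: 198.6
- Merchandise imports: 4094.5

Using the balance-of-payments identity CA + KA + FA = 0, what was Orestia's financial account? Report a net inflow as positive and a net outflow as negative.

Goods balance = 5003.2 - 4094.5 = 908.7
Services balance = 2399.9 - 2655.4 = -255.5
Trade balance (goods + services) = 908.7 + (-255.5) = 653.2
Net primary income = 592.2 - 749.0 = -156.8
Net secondary income = 37.4 - 198.6 = -161.2
Current account = 653.2 + (-156.8) + (-161.2) = 335.2
Financial account = -(335.2 + 188.7) = -523.9

-523.9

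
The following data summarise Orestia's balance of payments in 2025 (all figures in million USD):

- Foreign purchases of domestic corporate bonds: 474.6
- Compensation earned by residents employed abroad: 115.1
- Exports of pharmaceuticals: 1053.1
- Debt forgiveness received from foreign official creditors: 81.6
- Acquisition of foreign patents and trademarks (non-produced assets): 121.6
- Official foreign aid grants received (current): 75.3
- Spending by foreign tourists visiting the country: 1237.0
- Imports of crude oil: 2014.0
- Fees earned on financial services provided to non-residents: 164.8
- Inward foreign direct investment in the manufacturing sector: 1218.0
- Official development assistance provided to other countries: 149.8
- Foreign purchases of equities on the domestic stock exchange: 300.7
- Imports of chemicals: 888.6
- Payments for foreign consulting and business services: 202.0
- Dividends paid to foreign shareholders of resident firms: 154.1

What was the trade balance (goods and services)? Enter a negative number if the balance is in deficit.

Goods: -888.6 - 2014.0 + 1053.1 = -1849.5
Services: -202.0 + 164.8 + 1237.0 = 1199.8
Trade balance = -1849.5 + 1199.8 = -649.7
(Excluded from the trade balance — financial account: foreign purchases of domestic corporate bonds 474.6, inward foreign direct investment in the manufacturing sector 1218.0, foreign purchases of equities on the domestic stock exchange 300.7; primary income: compensation earned by residents employed abroad 115.1, dividends paid to foreign shareholders of resident firms 154.1; capital account: debt forgiveness received from foreign official creditors 81.6, acquisition of foreign patents and trademarks (non-produced assets) 121.6; secondary income: official foreign aid grants received (current) 75.3, official development assistance provided to other countries 149.8.)

-649.7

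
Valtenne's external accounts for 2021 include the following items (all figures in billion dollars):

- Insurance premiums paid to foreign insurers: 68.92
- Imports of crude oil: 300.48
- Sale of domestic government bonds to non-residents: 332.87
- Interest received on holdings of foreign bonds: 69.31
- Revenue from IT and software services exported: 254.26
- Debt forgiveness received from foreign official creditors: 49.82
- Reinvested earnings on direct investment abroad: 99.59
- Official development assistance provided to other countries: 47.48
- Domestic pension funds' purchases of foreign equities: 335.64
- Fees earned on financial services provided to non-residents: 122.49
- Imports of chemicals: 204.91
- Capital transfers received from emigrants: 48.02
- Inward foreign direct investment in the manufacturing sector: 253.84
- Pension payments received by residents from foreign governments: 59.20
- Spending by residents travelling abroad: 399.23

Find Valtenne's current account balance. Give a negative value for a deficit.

Goods: -204.91 - 300.48 = -505.39
Services: -399.23 + 254.26 + 122.49 - 68.92 = -91.40
Primary income: 99.59 + 69.31 = 168.90
Secondary income: 59.20 - 47.48 = 11.72
Current account = (-505.39) + (-91.40) + 168.90 + 11.72 = -416.17
(Excluded from the current account — financial account: sale of domestic government bonds to non-residents 332.87, domestic pension funds' purchases of foreign equities 335.64, inward foreign direct investment in the manufacturing sector 253.84; capital account: debt forgiveness received from foreign official creditors 49.82, capital transfers received from emigrants 48.02.)

-416.17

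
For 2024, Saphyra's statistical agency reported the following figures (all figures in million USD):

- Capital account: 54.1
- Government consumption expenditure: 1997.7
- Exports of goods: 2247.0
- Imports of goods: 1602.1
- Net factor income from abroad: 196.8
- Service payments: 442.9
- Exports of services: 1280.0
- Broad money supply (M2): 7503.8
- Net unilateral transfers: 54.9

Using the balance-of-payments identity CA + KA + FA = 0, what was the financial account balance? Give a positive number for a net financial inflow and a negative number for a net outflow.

Goods balance = 2247.0 - 1602.1 = 644.9
Services balance = 1280.0 - 442.9 = 837.1
Trade balance (goods + services) = 644.9 + 837.1 = 1482.0
Net primary income = 196.8
Net secondary income = 54.9
Current account = 1482.0 + 196.8 + 54.9 = 1733.7
Financial account = -(1733.7 + 54.1) = -1787.8

-1787.8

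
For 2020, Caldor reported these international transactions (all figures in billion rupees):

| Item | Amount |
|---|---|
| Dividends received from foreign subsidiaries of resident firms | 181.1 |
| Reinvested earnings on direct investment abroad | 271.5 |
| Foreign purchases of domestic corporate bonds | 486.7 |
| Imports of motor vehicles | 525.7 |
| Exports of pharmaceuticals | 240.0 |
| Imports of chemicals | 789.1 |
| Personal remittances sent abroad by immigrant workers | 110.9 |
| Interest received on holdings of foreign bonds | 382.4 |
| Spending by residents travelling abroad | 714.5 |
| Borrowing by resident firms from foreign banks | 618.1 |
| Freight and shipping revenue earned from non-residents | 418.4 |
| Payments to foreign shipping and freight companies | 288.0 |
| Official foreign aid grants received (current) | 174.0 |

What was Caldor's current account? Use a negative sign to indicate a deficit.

-760.8

Goods: 240.0 - 525.7 - 789.1 = -1074.8
Services: -714.5 + 418.4 - 288.0 = -584.1
Primary income: 181.1 + 382.4 + 271.5 = 835.0
Secondary income: 174.0 - 110.9 = 63.1
Current account = (-1074.8) + (-584.1) + 835.0 + 63.1 = -760.8
(Excluded from the current account — financial account: foreign purchases of domestic corporate bonds 486.7, borrowing by resident firms from foreign banks 618.1.)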